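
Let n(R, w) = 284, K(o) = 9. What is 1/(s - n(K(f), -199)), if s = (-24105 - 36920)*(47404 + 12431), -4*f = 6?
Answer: -1/3651431159 ≈ -2.7387e-10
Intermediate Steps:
f = -3/2 (f = -1/4*6 = -3/2 ≈ -1.5000)
s = -3651430875 (s = -61025*59835 = -3651430875)
1/(s - n(K(f), -199)) = 1/(-3651430875 - 1*284) = 1/(-3651430875 - 284) = 1/(-3651431159) = -1/3651431159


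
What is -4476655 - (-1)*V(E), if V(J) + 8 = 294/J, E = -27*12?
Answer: -241739851/54 ≈ -4.4767e+6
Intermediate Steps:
E = -324
V(J) = -8 + 294/J
-4476655 - (-1)*V(E) = -4476655 - (-1)*(-8 + 294/(-324)) = -4476655 - (-1)*(-8 + 294*(-1/324)) = -4476655 - (-1)*(-8 - 49/54) = -4476655 - (-1)*(-481)/54 = -4476655 - 1*481/54 = -4476655 - 481/54 = -241739851/54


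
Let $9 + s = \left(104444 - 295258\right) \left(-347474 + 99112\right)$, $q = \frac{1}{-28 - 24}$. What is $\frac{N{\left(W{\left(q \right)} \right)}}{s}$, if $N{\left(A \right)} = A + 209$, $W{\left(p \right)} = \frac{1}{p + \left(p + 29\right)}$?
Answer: $\frac{157403}{35685382834227} \approx 4.4109 \cdot 10^{-9}$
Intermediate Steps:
$q = - \frac{1}{52}$ ($q = \frac{1}{-52} = - \frac{1}{52} \approx -0.019231$)
$W{\left(p \right)} = \frac{1}{29 + 2 p}$ ($W{\left(p \right)} = \frac{1}{p + \left(29 + p\right)} = \frac{1}{29 + 2 p}$)
$N{\left(A \right)} = 209 + A$
$s = 47390946659$ ($s = -9 + \left(104444 - 295258\right) \left(-347474 + 99112\right) = -9 - -47390946668 = -9 + 47390946668 = 47390946659$)
$\frac{N{\left(W{\left(q \right)} \right)}}{s} = \frac{209 + \frac{1}{29 + 2 \left(- \frac{1}{52}\right)}}{47390946659} = \left(209 + \frac{1}{29 - \frac{1}{26}}\right) \frac{1}{47390946659} = \left(209 + \frac{1}{\frac{753}{26}}\right) \frac{1}{47390946659} = \left(209 + \frac{26}{753}\right) \frac{1}{47390946659} = \frac{157403}{753} \cdot \frac{1}{47390946659} = \frac{157403}{35685382834227}$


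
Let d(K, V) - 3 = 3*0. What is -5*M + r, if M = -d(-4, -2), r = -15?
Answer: 0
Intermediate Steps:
d(K, V) = 3 (d(K, V) = 3 + 3*0 = 3 + 0 = 3)
M = -3 (M = -1*3 = -3)
-5*M + r = -5*(-3) - 15 = 15 - 15 = 0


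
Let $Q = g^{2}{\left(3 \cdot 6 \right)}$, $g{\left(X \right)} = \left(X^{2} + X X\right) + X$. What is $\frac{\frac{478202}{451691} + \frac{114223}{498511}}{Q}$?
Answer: $\frac{289982458315}{99876805070991156} \approx 2.9034 \cdot 10^{-6}$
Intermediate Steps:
$g{\left(X \right)} = X + 2 X^{2}$ ($g{\left(X \right)} = \left(X^{2} + X^{2}\right) + X = 2 X^{2} + X = X + 2 X^{2}$)
$Q = 443556$ ($Q = \left(3 \cdot 6 \left(1 + 2 \cdot 3 \cdot 6\right)\right)^{2} = \left(18 \left(1 + 2 \cdot 18\right)\right)^{2} = \left(18 \left(1 + 36\right)\right)^{2} = \left(18 \cdot 37\right)^{2} = 666^{2} = 443556$)
$\frac{\frac{478202}{451691} + \frac{114223}{498511}}{Q} = \frac{\frac{478202}{451691} + \frac{114223}{498511}}{443556} = \left(478202 \cdot \frac{1}{451691} + 114223 \cdot \frac{1}{498511}\right) \frac{1}{443556} = \left(\frac{478202}{451691} + \frac{114223}{498511}\right) \frac{1}{443556} = \frac{289982458315}{225172932101} \cdot \frac{1}{443556} = \frac{289982458315}{99876805070991156}$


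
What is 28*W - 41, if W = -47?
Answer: -1357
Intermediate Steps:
28*W - 41 = 28*(-47) - 41 = -1316 - 41 = -1357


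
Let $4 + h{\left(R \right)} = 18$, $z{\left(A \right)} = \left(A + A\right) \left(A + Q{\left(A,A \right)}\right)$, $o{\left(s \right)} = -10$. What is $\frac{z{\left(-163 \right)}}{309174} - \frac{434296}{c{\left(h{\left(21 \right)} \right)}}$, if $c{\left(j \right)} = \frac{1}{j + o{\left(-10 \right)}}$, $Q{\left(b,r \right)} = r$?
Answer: $- \frac{268546009870}{154587} \approx -1.7372 \cdot 10^{6}$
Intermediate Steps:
$z{\left(A \right)} = 4 A^{2}$ ($z{\left(A \right)} = \left(A + A\right) \left(A + A\right) = 2 A 2 A = 4 A^{2}$)
$h{\left(R \right)} = 14$ ($h{\left(R \right)} = -4 + 18 = 14$)
$c{\left(j \right)} = \frac{1}{-10 + j}$ ($c{\left(j \right)} = \frac{1}{j - 10} = \frac{1}{-10 + j}$)
$\frac{z{\left(-163 \right)}}{309174} - \frac{434296}{c{\left(h{\left(21 \right)} \right)}} = \frac{4 \left(-163\right)^{2}}{309174} - \frac{434296}{\frac{1}{-10 + 14}} = 4 \cdot 26569 \cdot \frac{1}{309174} - \frac{434296}{\frac{1}{4}} = 106276 \cdot \frac{1}{309174} - 434296 \frac{1}{\frac{1}{4}} = \frac{53138}{154587} - 1737184 = - \frac{268546009870}{154587}$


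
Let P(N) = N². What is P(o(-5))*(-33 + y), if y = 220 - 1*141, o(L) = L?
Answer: 1150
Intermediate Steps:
y = 79 (y = 220 - 141 = 79)
P(o(-5))*(-33 + y) = (-5)²*(-33 + 79) = 25*46 = 1150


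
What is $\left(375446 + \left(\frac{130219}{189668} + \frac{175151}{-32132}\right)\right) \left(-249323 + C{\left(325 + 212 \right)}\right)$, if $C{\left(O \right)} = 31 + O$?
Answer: $- \frac{35573420799575751105}{380900761} \approx -9.3393 \cdot 10^{10}$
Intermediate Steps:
$\left(375446 + \left(\frac{130219}{189668} + \frac{175151}{-32132}\right)\right) \left(-249323 + C{\left(325 + 212 \right)}\right) = \left(375446 + \left(\frac{130219}{189668} + \frac{175151}{-32132}\right)\right) \left(-249323 + \left(31 + \left(325 + 212\right)\right)\right) = \left(375446 + \left(130219 \cdot \frac{1}{189668} + 175151 \left(- \frac{1}{32132}\right)\right)\right) \left(-249323 + \left(31 + 537\right)\right) = \left(375446 + \left(\frac{130219}{189668} - \frac{175151}{32132}\right)\right) \left(-249323 + 568\right) = \left(375446 - \frac{1814771435}{380900761}\right) \left(-248755\right) = \frac{143005852342971}{380900761} \left(-248755\right) = - \frac{35573420799575751105}{380900761}$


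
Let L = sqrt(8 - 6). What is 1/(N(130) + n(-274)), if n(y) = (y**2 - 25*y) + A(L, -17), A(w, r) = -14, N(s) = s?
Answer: 1/82042 ≈ 1.2189e-5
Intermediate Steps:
L = sqrt(2) ≈ 1.4142
n(y) = -14 + y**2 - 25*y (n(y) = (y**2 - 25*y) - 14 = -14 + y**2 - 25*y)
1/(N(130) + n(-274)) = 1/(130 + (-14 + (-274)**2 - 25*(-274))) = 1/(130 + (-14 + 75076 + 6850)) = 1/(130 + 81912) = 1/82042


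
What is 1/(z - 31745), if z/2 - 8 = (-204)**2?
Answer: 1/51503 ≈ 1.9416e-5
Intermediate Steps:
z = 83248 (z = 16 + 2*(-204)**2 = 16 + 2*41616 = 16 + 83232 = 83248)
1/(z - 31745) = 1/(83248 - 31745) = 1/51503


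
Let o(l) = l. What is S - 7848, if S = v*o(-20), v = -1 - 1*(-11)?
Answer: -8048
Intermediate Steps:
v = 10 (v = -1 + 11 = 10)
S = -200 (S = 10*(-20) = -200)
S - 7848 = -200 - 7848 = -8048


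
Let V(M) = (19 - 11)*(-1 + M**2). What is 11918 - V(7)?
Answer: 11534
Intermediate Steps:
V(M) = -8 + 8*M**2 (V(M) = 8*(-1 + M**2) = -8 + 8*M**2)
11918 - V(7) = 11918 - (-8 + 8*7**2) = 11918 - (-8 + 8*49) = 11918 - (-8 + 392) = 11918 - 1*384 = 11918 - 384 = 11534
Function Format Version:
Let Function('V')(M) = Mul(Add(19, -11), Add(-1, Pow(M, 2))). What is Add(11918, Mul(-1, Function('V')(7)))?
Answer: 11534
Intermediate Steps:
Function('V')(M) = Add(-8, Mul(8, Pow(M, 2))) (Function('V')(M) = Mul(8, Add(-1, Pow(M, 2))) = Add(-8, Mul(8, Pow(M, 2))))
Add(11918, Mul(-1, Function('V')(7))) = Add(11918, Mul(-1, Add(-8, Mul(8, Pow(7, 2))))) = Add(11918, Mul(-1, Add(-8, Mul(8, 49)))) = Add(11918, Mul(-1, Add(-8, 392))) = Add(11918, Mul(-1, 384)) = Add(11918, -384) = 11534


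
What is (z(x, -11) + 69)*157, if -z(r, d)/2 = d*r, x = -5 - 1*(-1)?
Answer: -2983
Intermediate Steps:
x = -4 (x = -5 + 1 = -4)
z(r, d) = -2*d*r
(z(x, -11) + 69)*157 = (-2*(-11)*(-4) + 69)*157 = (-88 + 69)*157 = -19*157 = -2983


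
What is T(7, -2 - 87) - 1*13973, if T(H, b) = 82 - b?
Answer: -13802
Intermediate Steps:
T(7, -2 - 87) - 1*13973 = (82 - (-2 - 87)) - 1*13973 = (82 - 1*(-89)) - 13973 = (82 + 89) - 13973 = 171 - 13973 = -13802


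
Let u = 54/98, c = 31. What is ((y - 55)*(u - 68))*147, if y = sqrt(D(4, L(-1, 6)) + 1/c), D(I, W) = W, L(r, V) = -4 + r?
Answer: 545325 - 9915*I*sqrt(4774)/31 ≈ 5.4533e+5 - 22099.0*I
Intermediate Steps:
u = 27/49 (u = 54*(1/98) = 27/49 ≈ 0.55102)
y = I*sqrt(4774)/31 (y = sqrt((-4 - 1) + 1/31) = sqrt(-5 + 1/31) = sqrt(-154/31) = I*sqrt(4774)/31 ≈ 2.2288*I)
((y - 55)*(u - 68))*147 = ((I*sqrt(4774)/31 - 55)*(27/49 - 68))*147 = ((-55 + I*sqrt(4774)/31)*(-3305/49))*147 = (181775/49 - 3305*I*sqrt(4774)/1519)*147 = 545325 - 9915*I*sqrt(4774)/31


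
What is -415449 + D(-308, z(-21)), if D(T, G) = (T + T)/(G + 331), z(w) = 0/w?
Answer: -137514235/331 ≈ -4.1545e+5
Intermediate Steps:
z(w) = 0
D(T, G) = 2*T/(331 + G) (D(T, G) = (2*T)/(331 + G) = 2*T/(331 + G))
-415449 + D(-308, z(-21)) = -415449 + 2*(-308)/(331 + 0) = -415449 + 2*(-308)/331 = -415449 + 2*(-308)*(1/331) = -415449 - 616/331 = -137514235/331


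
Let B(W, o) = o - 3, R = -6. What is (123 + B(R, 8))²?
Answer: 16384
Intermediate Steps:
B(W, o) = -3 + o
(123 + B(R, 8))² = (123 + (-3 + 8))² = (123 + 5)² = 128² = 16384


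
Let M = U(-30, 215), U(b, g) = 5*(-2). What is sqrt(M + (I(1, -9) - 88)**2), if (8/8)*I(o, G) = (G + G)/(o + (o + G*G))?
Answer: sqrt(53542794)/83 ≈ 88.160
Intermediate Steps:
I(o, G) = 2*G/(G**2 + 2*o) (I(o, G) = (G + G)/(o + (o + G*G)) = (2*G)/(o + (o + G**2)) = (2*G)/(G**2 + 2*o) = 2*G/(G**2 + 2*o))
U(b, g) = -10
M = -10
sqrt(M + (I(1, -9) - 88)**2) = sqrt(-10 + (2*(-9)/((-9)**2 + 2*1) - 88)**2) = sqrt(-10 + (2*(-9)/(81 + 2) - 88)**2) = sqrt(-10 + (2*(-9)/83 - 88)**2) = sqrt(-10 + (2*(-9)*(1/83) - 88)**2) = sqrt(-10 + (-18/83 - 88)**2) = sqrt(-10 + (-7322/83)**2) = sqrt(-10 + 53611684/6889) = sqrt(53542794/6889) = sqrt(53542794)/83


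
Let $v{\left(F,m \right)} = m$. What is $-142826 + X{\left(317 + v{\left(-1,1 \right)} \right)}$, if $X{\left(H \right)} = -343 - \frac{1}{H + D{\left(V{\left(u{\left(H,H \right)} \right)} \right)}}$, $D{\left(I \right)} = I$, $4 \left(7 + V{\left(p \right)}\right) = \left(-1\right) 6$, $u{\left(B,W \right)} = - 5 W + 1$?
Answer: $- \frac{88621613}{619} \approx -1.4317 \cdot 10^{5}$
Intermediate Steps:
$u{\left(B,W \right)} = 1 - 5 W$
$V{\left(p \right)} = - \frac{17}{2}$ ($V{\left(p \right)} = -7 + \frac{\left(-1\right) 6}{4} = -7 + \frac{1}{4} \left(-6\right) = -7 - \frac{3}{2} = - \frac{17}{2}$)
$X{\left(H \right)} = -343 - \frac{1}{- \frac{17}{2} + H}$ ($X{\left(H \right)} = -343 - \frac{1}{H - \frac{17}{2}} = -343 - \frac{1}{- \frac{17}{2} + H}$)
$-142826 + X{\left(317 + v{\left(-1,1 \right)} \right)} = -142826 + \frac{5829 - 686 \left(317 + 1\right)}{-17 + 2 \left(317 + 1\right)} = -142826 + \frac{5829 - 218148}{-17 + 2 \cdot 318} = -142826 + \frac{5829 - 218148}{-17 + 636} = -142826 + \frac{1}{619} \left(-212319\right) = -142826 - \frac{212319}{619} = - \frac{88621613}{619}$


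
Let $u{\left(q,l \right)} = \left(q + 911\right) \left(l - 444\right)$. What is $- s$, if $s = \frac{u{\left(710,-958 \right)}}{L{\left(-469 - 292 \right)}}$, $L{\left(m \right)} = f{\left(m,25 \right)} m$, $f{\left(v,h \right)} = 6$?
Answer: $- \frac{1136321}{2283} \approx -497.73$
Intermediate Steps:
$u{\left(q,l \right)} = \left(-444 + l\right) \left(911 + q\right)$ ($u{\left(q,l \right)} = \left(911 + q\right) \left(-444 + l\right) = \left(-444 + l\right) \left(911 + q\right)$)
$L{\left(m \right)} = 6 m$
$s = \frac{1136321}{2283}$ ($s = \frac{-404484 - 315240 + 911 \left(-958\right) - 680180}{6 \left(-469 - 292\right)} = \frac{-404484 - 315240 - 872738 - 680180}{6 \left(-469 - 292\right)} = - \frac{2272642}{6 \left(-761\right)} = - \frac{2272642}{-4566} = \left(-2272642\right) \left(- \frac{1}{4566}\right) = \frac{1136321}{2283} \approx 497.73$)
$- s = \left(-1\right) \frac{1136321}{2283} = - \frac{1136321}{2283}$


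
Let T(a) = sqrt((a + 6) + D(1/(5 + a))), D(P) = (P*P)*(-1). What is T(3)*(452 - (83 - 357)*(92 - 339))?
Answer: -168065*sqrt(23)/4 ≈ -2.0150e+5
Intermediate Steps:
D(P) = -P**2 (D(P) = P**2*(-1) = -P**2)
T(a) = sqrt(6 + a - 1/(5 + a)**2) (T(a) = sqrt((a + 6) - (1/(5 + a))**2) = sqrt((6 + a) - 1/(5 + a)**2) = sqrt(6 + a - 1/(5 + a)**2))
T(3)*(452 - (83 - 357)*(92 - 339)) = sqrt(6 + 3 - 1/(5 + 3)**2)*(452 - (83 - 357)*(92 - 339)) = sqrt(6 + 3 - 1/8**2)*(452 - (-274)*(-247)) = sqrt(6 + 3 - 1*1/64)*(452 - 1*67678) = sqrt(6 + 3 - 1/64)*(452 - 67678) = sqrt(575/64)*(-67226) = (5*sqrt(23)/8)*(-67226) = -168065*sqrt(23)/4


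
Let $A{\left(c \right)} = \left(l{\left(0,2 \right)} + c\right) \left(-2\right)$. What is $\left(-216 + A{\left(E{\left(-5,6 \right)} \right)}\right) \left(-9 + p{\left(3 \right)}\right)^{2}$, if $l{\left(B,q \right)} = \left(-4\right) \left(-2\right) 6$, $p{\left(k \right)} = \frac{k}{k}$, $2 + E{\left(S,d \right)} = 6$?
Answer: $-20480$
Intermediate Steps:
$E{\left(S,d \right)} = 4$ ($E{\left(S,d \right)} = -2 + 6 = 4$)
$p{\left(k \right)} = 1$
$l{\left(B,q \right)} = 48$ ($l{\left(B,q \right)} = 8 \cdot 6 = 48$)
$A{\left(c \right)} = -96 - 2 c$ ($A{\left(c \right)} = \left(48 + c\right) \left(-2\right) = -96 - 2 c$)
$\left(-216 + A{\left(E{\left(-5,6 \right)} \right)}\right) \left(-9 + p{\left(3 \right)}\right)^{2} = \left(-216 - 104\right) \left(-9 + 1\right)^{2} = \left(-216 - 104\right) \left(-8\right)^{2} = \left(-216 - 104\right) 64 = \left(-320\right) 64 = -20480$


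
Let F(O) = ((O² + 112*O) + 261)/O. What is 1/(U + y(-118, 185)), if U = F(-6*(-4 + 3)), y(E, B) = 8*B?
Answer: 2/3283 ≈ 0.00060920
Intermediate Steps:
F(O) = (261 + O² + 112*O)/O
U = 323/2 (U = 112 - 6*(-4 + 3) + 261/((-6*(-4 + 3))) = 112 - 6*(-1) + 261/((-6*(-1))) = 112 + 6 + 261/6 = 112 + 6 + 261*(⅙) = 112 + 6 + 87/2 = 323/2 ≈ 161.50)
1/(U + y(-118, 185)) = 1/(323/2 + 8*185) = 1/(323/2 + 1480) = 1/(3283/2) = 2/3283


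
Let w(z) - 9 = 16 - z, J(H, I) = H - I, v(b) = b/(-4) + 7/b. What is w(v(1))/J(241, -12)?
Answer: 73/1012 ≈ 0.072134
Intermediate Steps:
v(b) = 7/b - b/4 (v(b) = b*(-¼) + 7/b = -b/4 + 7/b = 7/b - b/4)
w(z) = 25 - z (w(z) = 9 + (16 - z) = 25 - z)
w(v(1))/J(241, -12) = (25 - (7/1 - ¼*1))/(241 - 1*(-12)) = (25 - (7*1 - ¼))/(241 + 12) = (25 - (7 - ¼))/253 = (25 - 1*27/4)*(1/253) = (25 - 27/4)*(1/253) = (73/4)*(1/253) = 73/1012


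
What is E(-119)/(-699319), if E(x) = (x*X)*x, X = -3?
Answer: 42483/699319 ≈ 0.060749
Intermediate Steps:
E(x) = -3*x² (E(x) = (x*(-3))*x = (-3*x)*x = -3*x²)
E(-119)/(-699319) = -3*(-119)²/(-699319) = -3*14161*(-1/699319) = -42483*(-1/699319) = 42483/699319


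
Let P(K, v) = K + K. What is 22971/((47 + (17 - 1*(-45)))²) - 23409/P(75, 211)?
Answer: -91558893/594050 ≈ -154.13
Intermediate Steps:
P(K, v) = 2*K
22971/((47 + (17 - 1*(-45)))²) - 23409/P(75, 211) = 22971/((47 + (17 - 1*(-45)))²) - 23409/(2*75) = 22971/((47 + (17 + 45))²) - 23409/150 = 22971/((47 + 62)²) - 23409*1/150 = 22971/(109²) - 7803/50 = 22971/11881 - 7803/50 = -91558893/594050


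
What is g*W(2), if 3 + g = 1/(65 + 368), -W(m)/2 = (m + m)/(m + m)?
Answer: 2596/433 ≈ 5.9954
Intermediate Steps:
W(m) = -2 (W(m) = -2*(m + m)/(m + m) = -2*2*m/(2*m) = -2*2*m*1/(2*m) = -2*1 = -2)
g = -1298/433 (g = -3 + 1/(65 + 368) = -3 + 1/433 = -1298/433 ≈ -2.9977)
g*W(2) = -1298/433*(-2) = 2596/433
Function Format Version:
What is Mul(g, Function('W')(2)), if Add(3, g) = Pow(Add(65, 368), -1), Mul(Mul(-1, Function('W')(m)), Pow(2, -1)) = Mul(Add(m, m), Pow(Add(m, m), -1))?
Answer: Rational(2596, 433) ≈ 5.9954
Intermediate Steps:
Function('W')(m) = -2 (Function('W')(m) = Mul(-2, Mul(Add(m, m), Pow(Add(m, m), -1))) = Mul(-2, Mul(Mul(2, m), Pow(Mul(2, m), -1))) = Mul(-2, Mul(Mul(2, m), Mul(Rational(1, 2), Pow(m, -1)))) = Mul(-2, 1) = -2)
g = Rational(-1298, 433) (g = Add(-3, Pow(Add(65, 368), -1)) = Add(-3, Pow(433, -1)) = Add(-3, Rational(1, 433)) = Rational(-1298, 433) ≈ -2.9977)
Mul(g, Function('W')(2)) = Mul(Rational(-1298, 433), -2) = Rational(2596, 433)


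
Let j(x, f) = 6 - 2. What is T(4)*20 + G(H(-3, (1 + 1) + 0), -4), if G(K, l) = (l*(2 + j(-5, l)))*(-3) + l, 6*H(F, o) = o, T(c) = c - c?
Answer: 68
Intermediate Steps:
j(x, f) = 4
T(c) = 0
H(F, o) = o/6
G(K, l) = -17*l (G(K, l) = (l*(2 + 4))*(-3) + l = (l*6)*(-3) + l = (6*l)*(-3) + l = -18*l + l = -17*l)
T(4)*20 + G(H(-3, (1 + 1) + 0), -4) = 0*20 - 17*(-4) = 0 + 68 = 68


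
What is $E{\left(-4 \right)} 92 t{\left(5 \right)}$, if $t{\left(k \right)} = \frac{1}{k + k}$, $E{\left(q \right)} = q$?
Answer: $- \frac{184}{5} \approx -36.8$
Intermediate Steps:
$t{\left(k \right)} = \frac{1}{2 k}$
$E{\left(-4 \right)} 92 t{\left(5 \right)} = \left(-4\right) 92 \frac{1}{2 \cdot 5} = - 368 \cdot \frac{1}{2} \cdot \frac{1}{5} = \left(-368\right) \frac{1}{10} = - \frac{184}{5}$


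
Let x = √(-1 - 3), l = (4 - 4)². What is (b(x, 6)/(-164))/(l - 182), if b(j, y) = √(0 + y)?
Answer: √6/29848 ≈ 8.2065e-5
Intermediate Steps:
l = 0 (l = 0² = 0)
x = 2*I (x = √(-4) = 2*I ≈ 2.0*I)
b(j, y) = √y
(b(x, 6)/(-164))/(l - 182) = (√6/(-164))/(0 - 182) = -√6/164/(-182) = -√6/164*(-1/182) = √6/29848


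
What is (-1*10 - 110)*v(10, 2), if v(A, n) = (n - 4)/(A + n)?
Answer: 20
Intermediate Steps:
v(A, n) = (-4 + n)/(A + n)
(-1*10 - 110)*v(10, 2) = (-1*10 - 110)*((-4 + 2)/(10 + 2)) = (-10 - 110)*(-2/12) = -10*(-2) = -120*(-⅙) = 20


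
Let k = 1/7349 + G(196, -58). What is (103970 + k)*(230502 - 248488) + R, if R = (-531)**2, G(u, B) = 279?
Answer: -13777468341983/7349 ≈ -1.8747e+9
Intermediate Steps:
R = 281961
k = 2050372/7349 (k = 1/7349 + 279 = 2050372/7349 ≈ 279.00)
(103970 + k)*(230502 - 248488) + R = (103970 + 2050372/7349)*(230502 - 248488) + 281961 = (766125902/7349)*(-17986) + 281961 = -13779540473372/7349 + 281961 = -13777468341983/7349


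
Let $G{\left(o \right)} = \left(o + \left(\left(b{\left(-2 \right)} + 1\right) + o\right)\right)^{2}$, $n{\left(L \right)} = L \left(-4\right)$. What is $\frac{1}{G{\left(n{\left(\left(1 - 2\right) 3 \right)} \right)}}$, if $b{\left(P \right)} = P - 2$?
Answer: $\frac{1}{441} \approx 0.0022676$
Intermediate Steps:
$b{\left(P \right)} = -2 + P$
$n{\left(L \right)} = - 4 L$
$G{\left(o \right)} = \left(-3 + 2 o\right)^{2}$ ($G{\left(o \right)} = \left(o + \left(\left(\left(-2 - 2\right) + 1\right) + o\right)\right)^{2} = \left(o + \left(\left(-4 + 1\right) + o\right)\right)^{2} = \left(o + \left(-3 + o\right)\right)^{2} = \left(-3 + 2 o\right)^{2}$)
$\frac{1}{G{\left(n{\left(\left(1 - 2\right) 3 \right)} \right)}} = \frac{1}{\left(-3 + 2 \left(- 4 \left(1 - 2\right) 3\right)\right)^{2}} = \frac{1}{\left(-3 + 2 \left(- 4 \left(\left(-1\right) 3\right)\right)\right)^{2}} = \frac{1}{\left(-3 + 2 \left(\left(-4\right) \left(-3\right)\right)\right)^{2}} = \frac{1}{\left(-3 + 2 \cdot 12\right)^{2}} = \frac{1}{\left(-3 + 24\right)^{2}} = \frac{1}{21^{2}} = \frac{1}{441}$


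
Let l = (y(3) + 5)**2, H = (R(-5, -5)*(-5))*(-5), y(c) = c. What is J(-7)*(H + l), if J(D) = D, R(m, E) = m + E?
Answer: 1302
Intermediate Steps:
R(m, E) = E + m
H = -250 (H = ((-5 - 5)*(-5))*(-5) = -10*(-5)*(-5) = 50*(-5) = -250)
l = 64 (l = (3 + 5)**2 = 8**2 = 64)
J(-7)*(H + l) = -7*(-250 + 64) = -7*(-186) = 1302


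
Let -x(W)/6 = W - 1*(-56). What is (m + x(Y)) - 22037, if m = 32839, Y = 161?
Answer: 9500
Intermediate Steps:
x(W) = -336 - 6*W (x(W) = -6*(W - 1*(-56)) = -6*(W + 56) = -6*(56 + W) = -336 - 6*W)
(m + x(Y)) - 22037 = (32839 + (-336 - 6*161)) - 22037 = (32839 + (-336 - 966)) - 22037 = (32839 - 1302) - 22037 = 31537 - 22037 = 9500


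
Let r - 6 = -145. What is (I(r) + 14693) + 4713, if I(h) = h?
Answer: 19267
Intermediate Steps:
r = -139 (r = 6 - 145 = -139)
(I(r) + 14693) + 4713 = (-139 + 14693) + 4713 = 14554 + 4713 = 19267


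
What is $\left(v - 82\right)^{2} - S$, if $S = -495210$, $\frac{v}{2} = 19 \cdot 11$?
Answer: $608106$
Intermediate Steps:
$v = 418$ ($v = 2 \cdot 19 \cdot 11 = 2 \cdot 209 = 418$)
$\left(v - 82\right)^{2} - S = \left(418 - 82\right)^{2} - -495210 = 336^{2} + 495210 = 112896 + 495210 = 608106$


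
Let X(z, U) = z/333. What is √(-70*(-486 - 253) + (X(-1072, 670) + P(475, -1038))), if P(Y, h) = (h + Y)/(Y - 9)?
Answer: √138395859812978/51726 ≈ 227.43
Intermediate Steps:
X(z, U) = z/333 (X(z, U) = z*(1/333) = z/333)
P(Y, h) = (Y + h)/(-9 + Y)
√(-70*(-486 - 253) + (X(-1072, 670) + P(475, -1038))) = √(-70*(-486 - 253) + ((1/333)*(-1072) + (475 - 1038)/(-9 + 475))) = √(-70*(-739) + (-1072/333 - 563/466)) = √(51730 + (-1072/333 + (1/466)*(-563))) = √(51730 + (-1072/333 - 563/466)) = √(51730 - 687031/155178) = √(8026670909/155178) = √138395859812978/51726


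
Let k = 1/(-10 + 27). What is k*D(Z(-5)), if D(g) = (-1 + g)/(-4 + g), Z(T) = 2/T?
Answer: 7/374 ≈ 0.018717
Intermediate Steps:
D(g) = (-1 + g)/(-4 + g)
k = 1/17 ≈ 0.058824
k*D(Z(-5)) = ((-1 + 2/(-5))/(-4 + 2/(-5)))/17 = ((-1 + 2*(-⅕))/(-4 + 2*(-⅕)))/17 = ((-1 - ⅖)/(-4 - ⅖))/17 = (-7/5/(-22/5))/17 = (-5/22*(-7/5))/17 = (1/17)*(7/22) = 7/374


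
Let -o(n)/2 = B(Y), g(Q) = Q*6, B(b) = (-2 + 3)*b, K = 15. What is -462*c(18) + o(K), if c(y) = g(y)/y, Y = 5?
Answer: -2782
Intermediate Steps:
B(b) = b (B(b) = 1*b = b)
g(Q) = 6*Q
o(n) = -10 (o(n) = -2*5 = -10)
c(y) = 6 (c(y) = (6*y)/y = 6)
-462*c(18) + o(K) = -462*6 - 10 = -2772 - 10 = -2782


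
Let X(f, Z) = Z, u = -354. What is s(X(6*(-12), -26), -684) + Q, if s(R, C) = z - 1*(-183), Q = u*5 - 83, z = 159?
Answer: -1511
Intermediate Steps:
Q = -1853 (Q = -354*5 - 83 = -1770 - 83 = -1853)
s(R, C) = 342 (s(R, C) = 159 - 1*(-183) = 159 + 183 = 342)
s(X(6*(-12), -26), -684) + Q = 342 - 1853 = -1511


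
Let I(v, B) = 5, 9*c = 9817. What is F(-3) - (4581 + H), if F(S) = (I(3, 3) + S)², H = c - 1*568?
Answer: -45898/9 ≈ -5099.8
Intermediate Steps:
c = 9817/9 (c = (⅑)*9817 = 9817/9 ≈ 1090.8)
H = 4705/9 (H = 9817/9 - 1*568 = 9817/9 - 568 = 4705/9 ≈ 522.78)
F(S) = (5 + S)²
F(-3) - (4581 + H) = (5 - 3)² - (4581 + 4705/9) = 2² - 1*45934/9 = 4 - 45934/9 = -45898/9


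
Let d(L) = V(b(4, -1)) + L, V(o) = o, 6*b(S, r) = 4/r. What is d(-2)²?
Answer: 64/9 ≈ 7.1111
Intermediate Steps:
b(S, r) = 2/(3*r) (b(S, r) = (4/r)/6 = 2/(3*r))
d(L) = -⅔ + L (d(L) = (⅔)/(-1) + L = (⅔)*(-1) + L = -⅔ + L)
d(-2)² = (-⅔ - 2)² = (-8/3)² = 64/9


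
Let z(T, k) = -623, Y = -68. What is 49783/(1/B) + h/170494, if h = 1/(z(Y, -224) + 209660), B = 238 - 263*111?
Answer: -51373233011150570669/35639554278 ≈ -1.4415e+9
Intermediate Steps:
B = -28955 (B = 238 - 29193 = -28955)
h = 1/209037 (h = 1/(-623 + 209660) = 1/209037 ≈ 4.7838e-6)
49783/(1/B) + h/170494 = 49783/(1/(-28955)) + (1/209037)/170494 = 49783/(-1/28955) + (1/209037)*(1/170494) = 49783*(-28955) + 1/35639554278 = -1441466765 + 1/35639554278 = -51373233011150570669/35639554278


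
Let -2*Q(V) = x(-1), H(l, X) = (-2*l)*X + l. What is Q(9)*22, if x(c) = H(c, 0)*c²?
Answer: 11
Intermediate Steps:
H(l, X) = l - 2*X*l (H(l, X) = -2*X*l + l = l - 2*X*l)
x(c) = c³ (x(c) = (c*(1 - 2*0))*c² = (c*(1 + 0))*c² = (c*1)*c² = c*c² = c³)
Q(V) = ½ (Q(V) = -½*(-1)³ = -½*(-1) = ½)
Q(9)*22 = (½)*22 = 11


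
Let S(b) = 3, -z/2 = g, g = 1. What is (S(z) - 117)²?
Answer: 12996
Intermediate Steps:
z = -2 (z = -2*1 = -2)
(S(z) - 117)² = (3 - 117)² = (-114)² = 12996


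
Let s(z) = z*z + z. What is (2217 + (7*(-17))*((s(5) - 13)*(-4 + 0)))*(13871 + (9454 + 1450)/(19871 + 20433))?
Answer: 720428599449/5038 ≈ 1.4300e+8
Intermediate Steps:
s(z) = z + z² (s(z) = z² + z = z + z²)
(2217 + (7*(-17))*((s(5) - 13)*(-4 + 0)))*(13871 + (9454 + 1450)/(19871 + 20433)) = (2217 + (7*(-17))*((5*(1 + 5) - 13)*(-4 + 0)))*(13871 + (9454 + 1450)/(19871 + 20433)) = (2217 - 119*(5*6 - 13)*(-4))*(13871 + 10904/40304) = (2217 - 119*(30 - 13)*(-4))*(13871 + 10904*(1/40304)) = (2217 - 2023*(-4))*(13871 + 1363/5038) = (2217 - 119*(-68))*(69883461/5038) = (2217 + 8092)*(69883461/5038) = 10309*(69883461/5038) = 720428599449/5038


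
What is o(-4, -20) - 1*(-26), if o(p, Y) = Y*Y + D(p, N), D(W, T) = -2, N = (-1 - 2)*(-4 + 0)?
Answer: 424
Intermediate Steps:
N = 12 (N = -3*(-4) = 12)
o(p, Y) = -2 + Y² (o(p, Y) = Y*Y - 2 = Y² - 2 = -2 + Y²)
o(-4, -20) - 1*(-26) = (-2 + (-20)²) - 1*(-26) = (-2 + 400) + 26 = 398 + 26 = 424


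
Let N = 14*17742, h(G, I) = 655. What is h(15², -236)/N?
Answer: 655/248388 ≈ 0.0026370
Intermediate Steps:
N = 248388
h(15², -236)/N = 655/248388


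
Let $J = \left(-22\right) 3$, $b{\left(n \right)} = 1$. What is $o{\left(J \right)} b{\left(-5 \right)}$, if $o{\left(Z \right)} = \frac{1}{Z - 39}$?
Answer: $- \frac{1}{105} \approx -0.0095238$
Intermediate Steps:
$J = -66$
$o{\left(Z \right)} = \frac{1}{-39 + Z}$
$o{\left(J \right)} b{\left(-5 \right)} = \frac{1}{-39 - 66} \cdot 1 = \frac{1}{-105} \cdot 1 = \left(- \frac{1}{105}\right) 1 = - \frac{1}{105}$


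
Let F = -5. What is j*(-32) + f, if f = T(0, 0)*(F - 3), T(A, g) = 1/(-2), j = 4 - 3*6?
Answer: 452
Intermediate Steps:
j = -14 (j = 4 - 18 = -14)
T(A, g) = -1/2
f = 4 (f = -(-5 - 3)/2 = -1/2*(-8) = 4)
j*(-32) + f = -14*(-32) + 4 = 448 + 4 = 452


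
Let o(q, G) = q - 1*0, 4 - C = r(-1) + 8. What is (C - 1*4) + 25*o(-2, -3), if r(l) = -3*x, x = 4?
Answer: -46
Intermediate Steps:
r(l) = -12 (r(l) = -3*4 = -12)
C = 8 (C = 4 - (-12 + 8) = 4 - 1*(-4) = 4 + 4 = 8)
o(q, G) = q (o(q, G) = q + 0 = q)
(C - 1*4) + 25*o(-2, -3) = (8 - 1*4) + 25*(-2) = (8 - 4) - 50 = 4 - 50 = -46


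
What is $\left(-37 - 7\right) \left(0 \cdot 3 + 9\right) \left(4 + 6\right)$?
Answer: $-3960$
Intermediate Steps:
$\left(-37 - 7\right) \left(0 \cdot 3 + 9\right) \left(4 + 6\right) = - 44 \left(0 + 9\right) 10 = - 44 \cdot 9 \cdot 10 = \left(-44\right) 90 = -3960$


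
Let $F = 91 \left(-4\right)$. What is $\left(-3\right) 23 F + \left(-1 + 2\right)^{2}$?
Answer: $25117$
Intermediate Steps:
$F = -364$
$\left(-3\right) 23 F + \left(-1 + 2\right)^{2} = \left(-3\right) 23 \left(-364\right) + \left(-1 + 2\right)^{2} = \left(-69\right) \left(-364\right) + 1^{2} = 25116 + 1 = 25117$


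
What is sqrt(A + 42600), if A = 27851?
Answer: sqrt(70451) ≈ 265.43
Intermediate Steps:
sqrt(A + 42600) = sqrt(27851 + 42600) = sqrt(70451)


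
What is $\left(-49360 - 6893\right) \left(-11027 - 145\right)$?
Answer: $628458516$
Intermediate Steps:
$\left(-49360 - 6893\right) \left(-11027 - 145\right) = \left(-56253\right) \left(-11172\right) = 628458516$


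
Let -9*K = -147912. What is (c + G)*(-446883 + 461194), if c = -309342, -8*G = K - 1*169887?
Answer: -99659671661/24 ≈ -4.1525e+9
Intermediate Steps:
K = 49304/3 (K = -⅑*(-147912) = 49304/3 ≈ 16435.)
G = 460357/24 (G = -(49304/3 - 1*169887)/8 = -(49304/3 - 169887)/8 = -⅛*(-460357/3) = 460357/24 ≈ 19182.)
(c + G)*(-446883 + 461194) = (-309342 + 460357/24)*(-446883 + 461194) = -6963851/24*14311 = -99659671661/24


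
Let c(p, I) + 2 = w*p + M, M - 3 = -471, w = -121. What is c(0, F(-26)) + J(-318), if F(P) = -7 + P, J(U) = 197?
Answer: -273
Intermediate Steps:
M = -468 (M = 3 - 471 = -468)
c(p, I) = -470 - 121*p (c(p, I) = -2 + (-121*p - 468) = -2 + (-468 - 121*p) = -470 - 121*p)
c(0, F(-26)) + J(-318) = (-470 - 121*0) + 197 = (-470 + 0) + 197 = -470 + 197 = -273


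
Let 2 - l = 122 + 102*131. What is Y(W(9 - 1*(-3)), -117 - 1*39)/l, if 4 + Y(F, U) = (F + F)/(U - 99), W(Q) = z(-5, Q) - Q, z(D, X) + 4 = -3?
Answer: 491/1718955 ≈ 0.00028564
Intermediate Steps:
z(D, X) = -7 (z(D, X) = -4 - 3 = -7)
W(Q) = -7 - Q
Y(F, U) = -4 + 2*F/(-99 + U) (Y(F, U) = -4 + (F + F)/(U - 99) = -4 + (2*F)/(-99 + U) = -4 + 2*F/(-99 + U))
l = -13482 (l = 2 - (122 + 102*131) = 2 - (122 + 13362) = 2 - 1*13484 = 2 - 13484 = -13482)
Y(W(9 - 1*(-3)), -117 - 1*39)/l = (2*(198 + (-7 - (9 - 1*(-3))) - 2*(-117 - 1*39))/(-99 + (-117 - 1*39)))/(-13482) = (2*(198 + (-7 - (9 + 3)) - 2*(-117 - 39))/(-99 + (-117 - 39)))*(-1/13482) = (2*(198 + (-7 - 1*12) - 2*(-156))/(-99 - 156))*(-1/13482) = (2*(198 + (-7 - 12) + 312)/(-255))*(-1/13482) = (2*(-1/255)*(198 - 19 + 312))*(-1/13482) = (2*(-1/255)*491)*(-1/13482) = -982/255*(-1/13482) = 491/1718955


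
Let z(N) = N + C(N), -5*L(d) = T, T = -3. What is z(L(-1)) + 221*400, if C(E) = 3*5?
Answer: 442078/5 ≈ 88416.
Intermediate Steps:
L(d) = ⅗ (L(d) = -⅕*(-3) = ⅗)
C(E) = 15
z(N) = 15 + N (z(N) = N + 15 = 15 + N)
z(L(-1)) + 221*400 = (15 + ⅗) + 221*400 = 78/5 + 88400 = 442078/5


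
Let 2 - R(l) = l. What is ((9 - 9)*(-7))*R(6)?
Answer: 0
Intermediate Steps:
R(l) = 2 - l
((9 - 9)*(-7))*R(6) = ((9 - 9)*(-7))*(2 - 1*6) = (0*(-7))*(2 - 6) = 0*(-4) = 0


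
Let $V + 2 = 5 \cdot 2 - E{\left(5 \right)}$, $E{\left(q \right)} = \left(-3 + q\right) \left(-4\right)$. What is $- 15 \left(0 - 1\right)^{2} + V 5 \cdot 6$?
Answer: $465$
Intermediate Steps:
$E{\left(q \right)} = 12 - 4 q$
$V = 16$ ($V = -2 + \left(5 \cdot 2 - \left(12 - 20\right)\right) = -2 + \left(10 - \left(12 - 20\right)\right) = -2 + \left(10 - -8\right) = -2 + \left(10 + 8\right) = -2 + 18 = 16$)
$- 15 \left(0 - 1\right)^{2} + V 5 \cdot 6 = - 15 \left(0 - 1\right)^{2} + 16 \cdot 5 \cdot 6 = - 15 \left(-1\right)^{2} + 80 \cdot 6 = \left(-15\right) 1 + 480 = -15 + 480 = 465$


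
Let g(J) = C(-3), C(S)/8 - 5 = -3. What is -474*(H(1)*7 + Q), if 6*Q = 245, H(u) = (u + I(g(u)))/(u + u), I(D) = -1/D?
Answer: -334565/16 ≈ -20910.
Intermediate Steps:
C(S) = 16 (C(S) = 40 + 8*(-3) = 40 - 24 = 16)
g(J) = 16
H(u) = (-1/16 + u)/(2*u) (H(u) = (u - 1/16)/(u + u) = (u - 1*1/16)/((2*u)) = (u - 1/16)*(1/(2*u)) = (-1/16 + u)*(1/(2*u)) = (-1/16 + u)/(2*u))
Q = 245/6 (Q = (⅙)*245 = 245/6 ≈ 40.833)
-474*(H(1)*7 + Q) = -474*(((1/32)*(-1 + 16*1)/1)*7 + 245/6) = -474*(((1/32)*1*(-1 + 16))*7 + 245/6) = -474*(((1/32)*1*15)*7 + 245/6) = -474*((15/32)*7 + 245/6) = -474*(105/32 + 245/6) = -474*4235/96 = -334565/16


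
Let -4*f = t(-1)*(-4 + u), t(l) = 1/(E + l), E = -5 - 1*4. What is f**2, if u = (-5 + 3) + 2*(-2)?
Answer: 1/16 ≈ 0.062500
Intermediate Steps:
u = -6 (u = -2 - 4 = -6)
E = -9 (E = -5 - 4 = -9)
t(l) = 1/(-9 + l)
f = -1/4 (f = -(-4 - 6)/(4*(-9 - 1)) = -(-10)/(4*(-10)) = -(-1)*(-10)/40 = -1/4*1 = -1/4 ≈ -0.25000)
f**2 = (-1/4)**2 = 1/16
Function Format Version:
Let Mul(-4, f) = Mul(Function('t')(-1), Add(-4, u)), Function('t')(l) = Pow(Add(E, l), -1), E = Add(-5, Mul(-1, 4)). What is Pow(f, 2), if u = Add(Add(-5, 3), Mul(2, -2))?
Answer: Rational(1, 16) ≈ 0.062500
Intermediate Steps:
u = -6 (u = Add(-2, -4) = -6)
E = -9 (E = Add(-5, -4) = -9)
Function('t')(l) = Pow(Add(-9, l), -1)
f = Rational(-1, 4) (f = Mul(Rational(-1, 4), Mul(Pow(Add(-9, -1), -1), Add(-4, -6))) = Mul(Rational(-1, 4), Mul(Pow(-10, -1), -10)) = Mul(Rational(-1, 4), Mul(Rational(-1, 10), -10)) = Mul(Rational(-1, 4), 1) = Rational(-1, 4) ≈ -0.25000)
Pow(f, 2) = Pow(Rational(-1, 4), 2) = Rational(1, 16)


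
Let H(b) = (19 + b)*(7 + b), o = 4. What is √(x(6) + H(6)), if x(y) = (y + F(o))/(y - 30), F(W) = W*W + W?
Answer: 13*√69/6 ≈ 17.998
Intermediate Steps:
F(W) = W + W² (F(W) = W² + W = W + W²)
H(b) = (7 + b)*(19 + b)
x(y) = (20 + y)/(-30 + y) (x(y) = (y + 4*(1 + 4))/(y - 30) = (y + 4*5)/(-30 + y) = (y + 20)/(-30 + y) = (20 + y)/(-30 + y))
√(x(6) + H(6)) = √((20 + 6)/(-30 + 6) + (133 + 6² + 26*6)) = √(26/(-24) + (133 + 36 + 156)) = √(-1/24*26 + 325) = √(-13/12 + 325) = √(3887/12) = 13*√69/6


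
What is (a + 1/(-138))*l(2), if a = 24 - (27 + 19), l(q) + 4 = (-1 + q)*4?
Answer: 0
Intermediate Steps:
l(q) = -8 + 4*q (l(q) = -4 + (-1 + q)*4 = -4 + (-4 + 4*q) = -8 + 4*q)
a = -22 (a = 24 - 1*46 = 24 - 46 = -22)
(a + 1/(-138))*l(2) = (-22 + 1/(-138))*(-8 + 4*2) = (-22 - 1/138)*(-8 + 8) = -3037/138*0 = 0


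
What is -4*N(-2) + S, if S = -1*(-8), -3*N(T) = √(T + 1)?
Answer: 8 + 4*I/3 ≈ 8.0 + 1.3333*I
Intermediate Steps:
N(T) = -√(1 + T)/3 (N(T) = -√(T + 1)/3 = -√(1 + T)/3)
S = 8
-4*N(-2) + S = -(-4)*√(1 - 2)/3 + 8 = -(-4)*√(-1)/3 + 8 = -(-4)*I/3 + 8 = 4*I/3 + 8 = 8 + 4*I/3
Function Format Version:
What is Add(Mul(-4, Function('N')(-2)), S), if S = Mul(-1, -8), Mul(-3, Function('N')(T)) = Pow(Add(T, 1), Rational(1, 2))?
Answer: Add(8, Mul(Rational(4, 3), I)) ≈ Add(8.0000, Mul(1.3333, I))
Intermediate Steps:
Function('N')(T) = Mul(Rational(-1, 3), Pow(Add(1, T), Rational(1, 2))) (Function('N')(T) = Mul(Rational(-1, 3), Pow(Add(T, 1), Rational(1, 2))) = Mul(Rational(-1, 3), Pow(Add(1, T), Rational(1, 2))))
S = 8
Add(Mul(-4, Function('N')(-2)), S) = Add(Mul(-4, Mul(Rational(-1, 3), Pow(Add(1, -2), Rational(1, 2)))), 8) = Add(Mul(-4, Mul(Rational(-1, 3), Pow(-1, Rational(1, 2)))), 8) = Add(Mul(-4, Mul(Rational(-1, 3), I)), 8) = Add(Mul(Rational(4, 3), I), 8) = Add(8, Mul(Rational(4, 3), I))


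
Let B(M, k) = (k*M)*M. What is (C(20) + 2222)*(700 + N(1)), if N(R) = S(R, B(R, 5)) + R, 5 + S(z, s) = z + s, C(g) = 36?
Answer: 1585116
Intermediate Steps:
B(M, k) = k*M² (B(M, k) = (M*k)*M = k*M²)
S(z, s) = -5 + s + z (S(z, s) = -5 + (z + s) = -5 + (s + z) = -5 + s + z)
N(R) = -5 + 2*R + 5*R² (N(R) = (-5 + 5*R² + R) + R = (-5 + R + 5*R²) + R = -5 + 2*R + 5*R²)
(C(20) + 2222)*(700 + N(1)) = (36 + 2222)*(700 + (-5 + 2*1 + 5*1²)) = 2258*(700 + (-5 + 2 + 5*1)) = 2258*(700 + (-5 + 2 + 5)) = 2258*(700 + 2) = 2258*702 = 1585116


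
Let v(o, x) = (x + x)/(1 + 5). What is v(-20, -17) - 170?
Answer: -527/3 ≈ -175.67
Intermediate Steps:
v(o, x) = x/3 (v(o, x) = (2*x)/6 = (2*x)*(1/6) = x/3)
v(-20, -17) - 170 = (1/3)*(-17) - 170 = -17/3 - 170 = -527/3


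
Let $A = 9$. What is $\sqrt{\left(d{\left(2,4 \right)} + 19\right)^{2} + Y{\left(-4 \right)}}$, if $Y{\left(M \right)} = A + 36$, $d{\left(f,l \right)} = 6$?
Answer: $\sqrt{670} \approx 25.884$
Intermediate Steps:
$Y{\left(M \right)} = 45$ ($Y{\left(M \right)} = 9 + 36 = 45$)
$\sqrt{\left(d{\left(2,4 \right)} + 19\right)^{2} + Y{\left(-4 \right)}} = \sqrt{\left(6 + 19\right)^{2} + 45} = \sqrt{25^{2} + 45} = \sqrt{625 + 45} = \sqrt{670}$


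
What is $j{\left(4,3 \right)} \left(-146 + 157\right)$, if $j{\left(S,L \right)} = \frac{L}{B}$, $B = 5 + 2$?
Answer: $\frac{33}{7} \approx 4.7143$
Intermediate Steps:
$B = 7$
$j{\left(S,L \right)} = \frac{L}{7}$
$j{\left(4,3 \right)} \left(-146 + 157\right) = \frac{1}{7} \cdot 3 \left(-146 + 157\right) = \frac{3}{7} \cdot 11 = \frac{33}{7}$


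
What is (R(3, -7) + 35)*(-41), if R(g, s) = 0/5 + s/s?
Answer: -1476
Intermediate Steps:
R(g, s) = 1 (R(g, s) = 0*(⅕) + 1 = 0 + 1 = 1)
(R(3, -7) + 35)*(-41) = (1 + 35)*(-41) = 36*(-41) = -1476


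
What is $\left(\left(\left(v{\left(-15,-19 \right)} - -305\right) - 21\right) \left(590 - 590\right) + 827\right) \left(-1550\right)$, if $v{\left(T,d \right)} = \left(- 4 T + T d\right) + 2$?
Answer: $-1281850$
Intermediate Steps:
$v{\left(T,d \right)} = 2 - 4 T + T d$
$\left(\left(\left(v{\left(-15,-19 \right)} - -305\right) - 21\right) \left(590 - 590\right) + 827\right) \left(-1550\right) = \left(\left(\left(\left(2 - -60 - -285\right) - -305\right) - 21\right) \left(590 - 590\right) + 827\right) \left(-1550\right) = \left(\left(\left(\left(2 + 60 + 285\right) + 305\right) - 21\right) 0 + 827\right) \left(-1550\right) = \left(\left(\left(347 + 305\right) - 21\right) 0 + 827\right) \left(-1550\right) = \left(\left(652 - 21\right) 0 + 827\right) \left(-1550\right) = \left(631 \cdot 0 + 827\right) \left(-1550\right) = \left(0 + 827\right) \left(-1550\right) = 827 \left(-1550\right) = -1281850$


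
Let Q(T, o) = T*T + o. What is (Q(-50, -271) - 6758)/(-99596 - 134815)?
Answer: 4529/234411 ≈ 0.019321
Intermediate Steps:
Q(T, o) = o + T**2 (Q(T, o) = T**2 + o = o + T**2)
(Q(-50, -271) - 6758)/(-99596 - 134815) = ((-271 + (-50)**2) - 6758)/(-99596 - 134815) = ((-271 + 2500) - 6758)/(-234411) = (2229 - 6758)*(-1/234411) = -4529*(-1/234411) = 4529/234411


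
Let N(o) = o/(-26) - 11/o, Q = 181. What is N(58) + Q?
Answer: 134649/754 ≈ 178.58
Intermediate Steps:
N(o) = -11/o - o/26 (N(o) = o*(-1/26) - 11/o = -o/26 - 11/o = -11/o - o/26)
N(58) + Q = (-11/58 - 1/26*58) + 181 = (-11*1/58 - 29/13) + 181 = (-11/58 - 29/13) + 181 = -1825/754 + 181 = 134649/754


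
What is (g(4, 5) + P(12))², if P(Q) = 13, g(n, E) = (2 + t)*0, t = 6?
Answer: 169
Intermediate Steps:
g(n, E) = 0 (g(n, E) = (2 + 6)*0 = 8*0 = 0)
(g(4, 5) + P(12))² = (0 + 13)² = 13² = 169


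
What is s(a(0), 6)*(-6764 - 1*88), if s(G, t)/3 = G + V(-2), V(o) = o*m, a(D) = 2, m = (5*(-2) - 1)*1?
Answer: -493344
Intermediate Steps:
m = -11 (m = (-10 - 1)*1 = -11*1 = -11)
V(o) = -11*o (V(o) = o*(-11) = -11*o)
s(G, t) = 66 + 3*G (s(G, t) = 3*(G - 11*(-2)) = 3*(G + 22) = 3*(22 + G) = 66 + 3*G)
s(a(0), 6)*(-6764 - 1*88) = (66 + 3*2)*(-6764 - 1*88) = (66 + 6)*(-6764 - 88) = 72*(-6852) = -493344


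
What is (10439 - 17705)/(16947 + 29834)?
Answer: -1038/6683 ≈ -0.15532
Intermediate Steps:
(10439 - 17705)/(16947 + 29834) = -7266/46781 = -7266*1/46781 = -1038/6683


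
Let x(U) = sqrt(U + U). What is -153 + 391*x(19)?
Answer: -153 + 391*sqrt(38) ≈ 2257.3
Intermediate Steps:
x(U) = sqrt(2)*sqrt(U) (x(U) = sqrt(2*U) = sqrt(2)*sqrt(U))
-153 + 391*x(19) = -153 + 391*(sqrt(2)*sqrt(19)) = -153 + 391*sqrt(38)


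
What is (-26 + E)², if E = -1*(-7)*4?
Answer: 4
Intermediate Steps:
E = 28 (E = 7*4 = 28)
(-26 + E)² = (-26 + 28)² = 2² = 4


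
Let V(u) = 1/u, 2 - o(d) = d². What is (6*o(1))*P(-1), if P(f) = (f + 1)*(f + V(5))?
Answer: 0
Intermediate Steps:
o(d) = 2 - d²
P(f) = (1 + f)*(⅕ + f) (P(f) = (f + 1)*(f + 1/5) = (1 + f)*(f + ⅕) = (1 + f)*(⅕ + f))
(6*o(1))*P(-1) = (6*(2 - 1*1²))*(⅕ + (-1)² + (6/5)*(-1)) = (6*(2 - 1*1))*(⅕ + 1 - 6/5) = (6*(2 - 1))*0 = (6*1)*0 = 6*0 = 0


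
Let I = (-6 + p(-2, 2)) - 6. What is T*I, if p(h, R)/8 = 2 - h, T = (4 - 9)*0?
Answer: 0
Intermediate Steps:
T = 0 (T = -5*0 = 0)
p(h, R) = 16 - 8*h (p(h, R) = 8*(2 - h) = 16 - 8*h)
I = 20 (I = (-6 + (16 - 8*(-2))) - 6 = (-6 + (16 + 16)) - 6 = (-6 + 32) - 6 = 26 - 6 = 20)
T*I = 0*20 = 0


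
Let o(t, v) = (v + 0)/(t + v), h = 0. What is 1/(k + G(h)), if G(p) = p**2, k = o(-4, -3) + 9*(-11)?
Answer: -7/690 ≈ -0.010145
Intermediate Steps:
o(t, v) = v/(t + v)
k = -690/7 (k = -3/(-4 - 3) + 9*(-11) = -3/(-7) - 99 = -3*(-1/7) - 99 = 3/7 - 99 = -690/7 ≈ -98.571)
1/(k + G(h)) = 1/(-690/7 + 0**2) = 1/(-690/7 + 0) = 1/(-690/7) = -7/690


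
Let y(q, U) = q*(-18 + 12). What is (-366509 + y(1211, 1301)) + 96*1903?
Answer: -191087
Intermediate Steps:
y(q, U) = -6*q (y(q, U) = q*(-6) = -6*q)
(-366509 + y(1211, 1301)) + 96*1903 = (-366509 - 6*1211) + 96*1903 = (-366509 - 7266) + 182688 = -373775 + 182688 = -191087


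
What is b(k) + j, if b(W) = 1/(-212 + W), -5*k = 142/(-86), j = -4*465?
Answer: -84646955/45509 ≈ -1860.0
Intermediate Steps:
j = -1860
k = 71/215 (k = -142/(5*(-86)) = -142*(-1)/(5*86) = -1/5*(-71/43) = 71/215 ≈ 0.33023)
b(k) + j = 1/(-212 + 71/215) - 1860 = 1/(-45509/215) - 1860 = -215/45509 - 1860 = -84646955/45509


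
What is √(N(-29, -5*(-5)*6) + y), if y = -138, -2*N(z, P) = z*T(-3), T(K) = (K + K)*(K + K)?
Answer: 8*√6 ≈ 19.596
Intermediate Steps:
T(K) = 4*K² (T(K) = (2*K)*(2*K) = 4*K²)
N(z, P) = -18*z (N(z, P) = -z*4*(-3)²/2 = -z*4*9/2 = -z*36/2 = -18*z)
√(N(-29, -5*(-5)*6) + y) = √(-18*(-29) - 138) = √(522 - 138) = √384 = 8*√6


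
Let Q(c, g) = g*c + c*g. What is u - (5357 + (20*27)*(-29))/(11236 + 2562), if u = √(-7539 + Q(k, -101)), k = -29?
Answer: 10303/13798 + 41*I ≈ 0.7467 + 41.0*I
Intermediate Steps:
Q(c, g) = 2*c*g (Q(c, g) = c*g + c*g = 2*c*g)
u = 41*I (u = √(-7539 + 2*(-29)*(-101)) = √(-7539 + 5858) = √(-1681) = 41*I ≈ 41.0*I)
u - (5357 + (20*27)*(-29))/(11236 + 2562) = 41*I - (5357 + (20*27)*(-29))/(11236 + 2562) = 41*I - (5357 + 540*(-29))/13798 = 41*I - (5357 - 15660)/13798 = 41*I - (-10303)/13798 = 41*I - 1*(-10303/13798) = 41*I + 10303/13798 = 10303/13798 + 41*I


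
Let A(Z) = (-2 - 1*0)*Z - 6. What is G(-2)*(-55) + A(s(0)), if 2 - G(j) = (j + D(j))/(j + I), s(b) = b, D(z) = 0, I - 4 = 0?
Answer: -171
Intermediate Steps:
I = 4 (I = 4 + 0 = 4)
A(Z) = -6 - 2*Z (A(Z) = (-2 + 0)*Z - 6 = -2*Z - 6 = -6 - 2*Z)
G(j) = 2 - j/(4 + j) (G(j) = 2 - (j + 0)/(j + 4) = 2 - j/(4 + j))
G(-2)*(-55) + A(s(0)) = ((8 - 2)/(4 - 2))*(-55) + (-6 - 2*0) = (6/2)*(-55) + (-6 + 0) = ((1/2)*6)*(-55) - 6 = 3*(-55) - 6 = -165 - 6 = -171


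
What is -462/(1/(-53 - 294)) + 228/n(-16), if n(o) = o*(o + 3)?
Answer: 8336385/52 ≈ 1.6032e+5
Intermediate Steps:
n(o) = o*(3 + o)
-462/(1/(-53 - 294)) + 228/n(-16) = -462/(1/(-53 - 294)) + 228/((-16*(3 - 16))) = -462/(1/(-347)) + 228/((-16*(-13))) = -462/(-1/347) + 228/208 = -462*(-347) + 228*(1/208) = 160314 + 57/52 = 8336385/52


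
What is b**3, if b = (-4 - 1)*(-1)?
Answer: 125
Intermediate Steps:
b = 5 (b = -5*(-1) = 5)
b**3 = 5**3 = 125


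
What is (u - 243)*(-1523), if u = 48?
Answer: 296985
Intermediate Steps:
(u - 243)*(-1523) = (48 - 243)*(-1523) = -195*(-1523) = 296985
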